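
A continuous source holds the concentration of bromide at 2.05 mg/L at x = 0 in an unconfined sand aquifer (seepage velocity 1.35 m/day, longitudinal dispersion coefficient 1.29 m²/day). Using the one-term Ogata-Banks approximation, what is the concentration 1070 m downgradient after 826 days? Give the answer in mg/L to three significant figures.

For a continuous step input, C/C₀ ≈ ½·erfc((x−vt)/(2√(Dt))).
vt = 1.35 × 826 = 1115.1 m and 2√(Dt) = 2√(1.29 × 826) = 65.29 m.
Argument (x−vt)/(2√(Dt)) = (1070 − 1115.1)/65.29 = -0.6908; ½·erfc(-0.6908) = 0.8357.
C = 2.05 × 0.8357 = 1.71 mg/L.

1.71 mg/L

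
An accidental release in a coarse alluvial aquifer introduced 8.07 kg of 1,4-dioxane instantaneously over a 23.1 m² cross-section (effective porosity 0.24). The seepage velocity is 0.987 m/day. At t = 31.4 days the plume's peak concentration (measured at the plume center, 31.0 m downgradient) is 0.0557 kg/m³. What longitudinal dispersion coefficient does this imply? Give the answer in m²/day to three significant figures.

1.73 m²/day

At the plume center C_max = M/(n_e·A·√(4πDt)), so D = M²/(4πt·(n_e·A·C_max)²).
n_e·A·C_max = 0.24 × 23.1 × 0.0557 = 0.3088 kg/m.
D = 8.07²/(4π × 31.4 × 0.3088²) = 1.73 m²/day.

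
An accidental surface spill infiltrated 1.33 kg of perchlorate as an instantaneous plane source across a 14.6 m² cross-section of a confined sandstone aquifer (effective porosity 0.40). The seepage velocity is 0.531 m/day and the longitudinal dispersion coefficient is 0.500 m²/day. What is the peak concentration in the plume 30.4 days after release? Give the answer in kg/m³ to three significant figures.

0.0165 kg/m³

The peak of an instantaneous 1D plume sits at x = vt; there the Gaussian factor is 1 and C_max = M/(n_e·A·√(4πDt)), where n_e·A is the pore area the mass is dissolved in.
√(4πDt) = √(4π × 0.500 × 30.4) = 13.82 m, so C_max = 1.33/(0.40 × 14.6 × 13.82) = 0.0165 kg/m³.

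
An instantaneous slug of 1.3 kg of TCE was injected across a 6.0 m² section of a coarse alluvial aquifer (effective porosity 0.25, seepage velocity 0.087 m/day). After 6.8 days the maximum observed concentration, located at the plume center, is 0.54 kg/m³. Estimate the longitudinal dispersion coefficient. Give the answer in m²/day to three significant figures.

At the plume center C_max = M/(n_e·A·√(4πDt)), so D = M²/(4πt·(n_e·A·C_max)²).
n_e·A·C_max = 0.25 × 6.0 × 0.54 = 0.8100 kg/m.
D = 1.3²/(4π × 6.8 × 0.8100²) = 0.0301 m²/day.

0.0301 m²/day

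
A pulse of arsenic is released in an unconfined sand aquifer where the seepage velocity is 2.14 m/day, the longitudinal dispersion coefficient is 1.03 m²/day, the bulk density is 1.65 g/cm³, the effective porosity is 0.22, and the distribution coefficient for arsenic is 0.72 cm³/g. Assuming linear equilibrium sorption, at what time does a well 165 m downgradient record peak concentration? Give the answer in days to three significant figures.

492 days

Retardation factor R = 1 + ρ_b·K_d/n = 1 + 1.65 × 0.72/0.22 = 6.400.
Sorption retards both mechanisms: v_R = v/R = 0.3344 m/day, D_R = D/R = 0.1609 m²/day.
Peak time from v_R²t² + 2D_R t − x² = 0: t = (√(D_R² + v_R²x²) − D_R)/v_R².
√(D_R² + v_R²x²) = √(0.1609² + 0.3344² × 165²) = 55.18; v_R² = 0.1118.
t = (55.18 − 0.1609)/0.1118 = 492 days.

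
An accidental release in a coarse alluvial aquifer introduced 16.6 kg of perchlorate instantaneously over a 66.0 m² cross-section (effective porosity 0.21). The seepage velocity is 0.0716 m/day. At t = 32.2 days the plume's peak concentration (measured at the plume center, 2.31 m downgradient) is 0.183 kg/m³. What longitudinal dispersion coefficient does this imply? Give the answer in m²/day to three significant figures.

0.106 m²/day

At the plume center C_max = M/(n_e·A·√(4πDt)), so D = M²/(4πt·(n_e·A·C_max)²).
n_e·A·C_max = 0.21 × 66.0 × 0.183 = 2.536 kg/m.
D = 16.6²/(4π × 32.2 × 2.536²) = 0.106 m²/day.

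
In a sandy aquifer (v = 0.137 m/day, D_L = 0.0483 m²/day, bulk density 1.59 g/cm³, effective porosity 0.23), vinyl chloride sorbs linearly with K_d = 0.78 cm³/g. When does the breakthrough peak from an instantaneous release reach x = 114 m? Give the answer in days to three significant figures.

Retardation factor R = 1 + ρ_b·K_d/n = 1 + 1.59 × 0.78/0.23 = 6.392.
Sorption retards both mechanisms: v_R = v/R = 0.02143 m/day, D_R = D/R = 0.007556 m²/day.
Peak time from v_R²t² + 2D_R t − x² = 0: t = (√(D_R² + v_R²x²) − D_R)/v_R².
√(D_R² + v_R²x²) = √(0.007556² + 0.02143² × 114²) = 2.443; v_R² = 0.0004592.
t = (2.443 − 0.007556)/0.0004592 = 5300 days.

5300 days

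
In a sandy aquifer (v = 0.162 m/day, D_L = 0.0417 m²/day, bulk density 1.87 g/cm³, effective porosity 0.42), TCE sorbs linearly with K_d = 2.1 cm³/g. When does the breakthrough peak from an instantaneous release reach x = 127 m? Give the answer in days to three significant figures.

Retardation factor R = 1 + ρ_b·K_d/n = 1 + 1.87 × 2.1/0.42 = 10.35.
Sorption retards both mechanisms: v_R = v/R = 0.01565 m/day, D_R = D/R = 0.004029 m²/day.
Peak time from v_R²t² + 2D_R t − x² = 0: t = (√(D_R² + v_R²x²) − D_R)/v_R².
√(D_R² + v_R²x²) = √(0.004029² + 0.01565² × 127²) = 1.988; v_R² = 0.0002449.
t = (1.988 − 0.004029)/0.0002449 = 8100 days.

8100 days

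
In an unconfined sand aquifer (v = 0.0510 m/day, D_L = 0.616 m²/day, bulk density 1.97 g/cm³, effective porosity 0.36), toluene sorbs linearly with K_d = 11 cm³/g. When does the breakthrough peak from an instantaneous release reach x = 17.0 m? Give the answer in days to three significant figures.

Retardation factor R = 1 + ρ_b·K_d/n = 1 + 1.97 × 11/0.36 = 61.19.
Sorption retards both mechanisms: v_R = v/R = 0.0008335 m/day, D_R = D/R = 0.01007 m²/day.
Peak time from v_R²t² + 2D_R t − x² = 0: t = (√(D_R² + v_R²x²) − D_R)/v_R².
√(D_R² + v_R²x²) = √(0.01007² + 0.0008335² × 17.0²) = 0.01738; v_R² = 6.947e-07.
t = (0.01738 − 0.01007)/6.947e-07 = 10500 days.

10500 days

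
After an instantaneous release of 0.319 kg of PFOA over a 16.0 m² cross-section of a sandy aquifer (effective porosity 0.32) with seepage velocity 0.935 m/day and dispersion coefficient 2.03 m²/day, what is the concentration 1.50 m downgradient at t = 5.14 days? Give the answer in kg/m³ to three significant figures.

0.00419 kg/m³

For an instantaneous plane source, C(x,t) = M/(n_e·A·√(4πDt)) · exp(−(x−vt)²/(4Dt)), with n_e·A the pore (flow) area.
Plume center vt = 0.935 × 5.14 = 4.8059 m, so the well at 1.50 m is 3.3059 m upgradient of the peak.
√(4πDt) = 11.45 m, giving peak height M/(n_e·A·√(4πDt)) = 0.319/(0.32 × 16.0 × 11.45) = 0.005441 kg/m³.
(x−vt)²/(4Dt) = (-3.3059)²/(4 × 2.03 × 5.14) = 0.2619; exp(−0.2619) = 0.7696.
C = 0.005441 × 0.7696 = 0.00419 kg/m³.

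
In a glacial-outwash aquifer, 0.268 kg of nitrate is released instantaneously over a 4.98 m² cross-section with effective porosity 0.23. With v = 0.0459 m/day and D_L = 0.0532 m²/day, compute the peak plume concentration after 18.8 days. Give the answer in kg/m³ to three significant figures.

The peak of an instantaneous 1D plume sits at x = vt; there the Gaussian factor is 1 and C_max = M/(n_e·A·√(4πDt)), where n_e·A is the pore area the mass is dissolved in.
√(4πDt) = √(4π × 0.0532 × 18.8) = 3.545 m, so C_max = 0.268/(0.23 × 4.98 × 3.545) = 0.0660 kg/m³.

0.0660 kg/m³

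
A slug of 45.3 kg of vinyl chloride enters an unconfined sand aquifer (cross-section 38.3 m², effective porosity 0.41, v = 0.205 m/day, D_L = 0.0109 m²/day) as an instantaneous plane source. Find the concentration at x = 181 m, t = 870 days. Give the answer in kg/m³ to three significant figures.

0.220 kg/m³

For an instantaneous plane source, C(x,t) = M/(n_e·A·√(4πDt)) · exp(−(x−vt)²/(4Dt)), with n_e·A the pore (flow) area.
Plume center vt = 0.205 × 870 = 178.35 m, so the well at 181 m is 2.65 m downgradient of the peak.
√(4πDt) = 10.92 m, giving peak height M/(n_e·A·√(4πDt)) = 45.3/(0.41 × 38.3 × 10.92) = 0.2642 kg/m³.
(x−vt)²/(4Dt) = (2.65)²/(4 × 0.0109 × 870) = 0.1851; exp(−0.1851) = 0.8310.
C = 0.2642 × 0.8310 = 0.220 kg/m³.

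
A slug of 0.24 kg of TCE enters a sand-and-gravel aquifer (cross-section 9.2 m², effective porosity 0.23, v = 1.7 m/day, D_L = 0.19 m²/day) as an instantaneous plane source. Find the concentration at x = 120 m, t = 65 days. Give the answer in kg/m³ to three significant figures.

For an instantaneous plane source, C(x,t) = M/(n_e·A·√(4πDt)) · exp(−(x−vt)²/(4Dt)), with n_e·A the pore (flow) area.
Plume center vt = 1.7 × 65 = 110.5 m, so the well at 120 m is 9.5 m downgradient of the peak.
√(4πDt) = 12.46 m, giving peak height M/(n_e·A·√(4πDt)) = 0.24/(0.23 × 9.2 × 12.46) = 0.009103 kg/m³.
(x−vt)²/(4Dt) = (9.5)²/(4 × 0.19 × 65) = 1.827; exp(−1.827) = 0.1609.
C = 0.009103 × 0.1609 = 0.00146 kg/m³.

0.00146 kg/m³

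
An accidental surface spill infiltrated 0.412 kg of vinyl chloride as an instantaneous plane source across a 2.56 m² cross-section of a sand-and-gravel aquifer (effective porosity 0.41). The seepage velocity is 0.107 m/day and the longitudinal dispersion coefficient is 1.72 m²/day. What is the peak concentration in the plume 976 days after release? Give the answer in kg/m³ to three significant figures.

The peak of an instantaneous 1D plume sits at x = vt; there the Gaussian factor is 1 and C_max = M/(n_e·A·√(4πDt)), where n_e·A is the pore area the mass is dissolved in.
√(4πDt) = √(4π × 1.72 × 976) = 145.2 m, so C_max = 0.412/(0.41 × 2.56 × 145.2) = 0.00270 kg/m³.

0.00270 kg/m³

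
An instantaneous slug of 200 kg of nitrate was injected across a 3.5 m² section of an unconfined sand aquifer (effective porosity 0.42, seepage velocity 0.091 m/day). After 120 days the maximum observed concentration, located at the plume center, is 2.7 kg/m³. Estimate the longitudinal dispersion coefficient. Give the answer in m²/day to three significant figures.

1.68 m²/day

At the plume center C_max = M/(n_e·A·√(4πDt)), so D = M²/(4πt·(n_e·A·C_max)²).
n_e·A·C_max = 0.42 × 3.5 × 2.7 = 3.969 kg/m.
D = 200²/(4π × 120 × 3.969²) = 1.68 m²/day.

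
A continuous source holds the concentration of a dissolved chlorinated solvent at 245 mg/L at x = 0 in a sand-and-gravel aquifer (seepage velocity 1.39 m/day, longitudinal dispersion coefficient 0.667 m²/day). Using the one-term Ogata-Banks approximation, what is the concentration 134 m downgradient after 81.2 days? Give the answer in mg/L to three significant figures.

5.18 mg/L

For a continuous step input, C/C₀ ≈ ½·erfc((x−vt)/(2√(Dt))).
vt = 1.39 × 81.2 = 112.868 m and 2√(Dt) = 2√(0.667 × 81.2) = 14.72 m.
Argument (x−vt)/(2√(Dt)) = (134 − 112.868)/14.72 = 1.436; ½·erfc(1.436) = 0.02114.
C = 245 × 0.02114 = 5.18 mg/L.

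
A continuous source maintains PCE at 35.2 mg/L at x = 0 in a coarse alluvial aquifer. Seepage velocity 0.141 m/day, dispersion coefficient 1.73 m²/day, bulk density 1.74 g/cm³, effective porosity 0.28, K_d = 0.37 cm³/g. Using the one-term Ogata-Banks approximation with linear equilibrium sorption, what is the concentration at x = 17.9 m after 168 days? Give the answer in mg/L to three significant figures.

Retardation factor R = 1 + ρ_b·K_d/n = 1 + 1.74 × 0.37/0.28 = 3.299.
Sorption retards both mechanisms: v_R = v/R = 0.04274 m/day, D_R = D/R = 0.5244 m²/day.
v_R·t = 0.04274 × 168 = 7.18032 m; 2√(D_R t) = 18.77 m; argument = (17.9 − 7.18032)/18.77 = 0.5711.
C = C₀ × ½·erfc(0.5711) = 35.2 × 0.2096 = 7.38 mg/L.

7.38 mg/L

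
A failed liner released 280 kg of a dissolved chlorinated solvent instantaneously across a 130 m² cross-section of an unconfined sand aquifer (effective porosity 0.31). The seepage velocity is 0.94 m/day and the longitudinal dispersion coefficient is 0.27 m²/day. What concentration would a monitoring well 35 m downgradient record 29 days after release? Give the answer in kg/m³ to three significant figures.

For an instantaneous plane source, C(x,t) = M/(n_e·A·√(4πDt)) · exp(−(x−vt)²/(4Dt)), with n_e·A the pore (flow) area.
Plume center vt = 0.94 × 29 = 27.26 m, so the well at 35 m is 7.74 m downgradient of the peak.
√(4πDt) = 9.919 m, giving peak height M/(n_e·A·√(4πDt)) = 280/(0.31 × 130 × 9.919) = 0.7005 kg/m³.
(x−vt)²/(4Dt) = (7.74)²/(4 × 0.27 × 29) = 1.913; exp(−1.913) = 0.1476.
C = 0.7005 × 0.1476 = 0.103 kg/m³.

0.103 kg/m³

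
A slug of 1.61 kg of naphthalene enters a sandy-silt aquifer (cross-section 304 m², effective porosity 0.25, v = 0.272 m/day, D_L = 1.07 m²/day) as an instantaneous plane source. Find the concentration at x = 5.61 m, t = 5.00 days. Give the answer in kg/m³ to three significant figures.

For an instantaneous plane source, C(x,t) = M/(n_e·A·√(4πDt)) · exp(−(x−vt)²/(4Dt)), with n_e·A the pore (flow) area.
Plume center vt = 0.272 × 5.00 = 1.36 m, so the well at 5.61 m is 4.25 m downgradient of the peak.
√(4πDt) = 8.199 m, giving peak height M/(n_e·A·√(4πDt)) = 1.61/(0.25 × 304 × 8.199) = 0.002584 kg/m³.
(x−vt)²/(4Dt) = (4.25)²/(4 × 1.07 × 5.00) = 0.8440; exp(−0.8440) = 0.4300.
C = 0.002584 × 0.4300 = 0.00111 kg/m³.

0.00111 kg/m³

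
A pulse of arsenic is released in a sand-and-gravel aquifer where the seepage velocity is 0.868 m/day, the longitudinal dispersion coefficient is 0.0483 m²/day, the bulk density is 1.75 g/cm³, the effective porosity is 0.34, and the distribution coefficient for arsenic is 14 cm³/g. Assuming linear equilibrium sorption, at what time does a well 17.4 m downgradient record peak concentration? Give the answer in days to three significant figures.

Retardation factor R = 1 + ρ_b·K_d/n = 1 + 1.75 × 14/0.34 = 73.06.
Sorption retards both mechanisms: v_R = v/R = 0.01188 m/day, D_R = D/R = 0.0006611 m²/day.
Peak time from v_R²t² + 2D_R t − x² = 0: t = (√(D_R² + v_R²x²) − D_R)/v_R².
√(D_R² + v_R²x²) = √(0.0006611² + 0.01188² × 17.4²) = 0.2067; v_R² = 0.0001411.
t = (0.2067 − 0.0006611)/0.0001411 = 1460 days.

1460 days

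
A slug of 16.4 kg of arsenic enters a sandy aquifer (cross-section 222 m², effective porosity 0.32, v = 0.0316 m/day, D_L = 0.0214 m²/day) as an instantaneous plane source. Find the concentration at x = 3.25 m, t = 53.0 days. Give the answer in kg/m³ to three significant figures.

For an instantaneous plane source, C(x,t) = M/(n_e·A·√(4πDt)) · exp(−(x−vt)²/(4Dt)), with n_e·A the pore (flow) area.
Plume center vt = 0.0316 × 53.0 = 1.6748 m, so the well at 3.25 m is 1.5752 m downgradient of the peak.
√(4πDt) = 3.775 m, giving peak height M/(n_e·A·√(4πDt)) = 16.4/(0.32 × 222 × 3.775) = 0.06115 kg/m³.
(x−vt)²/(4Dt) = (1.5752)²/(4 × 0.0214 × 53.0) = 0.5469; exp(−0.5469) = 0.5787.
C = 0.06115 × 0.5787 = 0.0354 kg/m³.

0.0354 kg/m³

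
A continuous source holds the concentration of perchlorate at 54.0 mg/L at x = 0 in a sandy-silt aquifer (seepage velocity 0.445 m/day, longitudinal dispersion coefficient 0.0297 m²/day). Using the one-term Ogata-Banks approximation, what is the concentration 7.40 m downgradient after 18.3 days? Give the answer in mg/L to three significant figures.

41.2 mg/L

For a continuous step input, C/C₀ ≈ ½·erfc((x−vt)/(2√(Dt))).
vt = 0.445 × 18.3 = 8.1435 m and 2√(Dt) = 2√(0.0297 × 18.3) = 1.474 m.
Argument (x−vt)/(2√(Dt)) = (7.40 − 8.1435)/1.474 = -0.5044; ½·erfc(-0.5044) = 0.7622.
C = 54.0 × 0.7622 = 41.2 mg/L.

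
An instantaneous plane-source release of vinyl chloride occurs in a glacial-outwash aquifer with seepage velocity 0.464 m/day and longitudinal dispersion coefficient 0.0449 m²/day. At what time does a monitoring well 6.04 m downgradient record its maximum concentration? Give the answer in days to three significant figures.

For the 1D instantaneous-source solution, setting ∂C/∂t = 0 at fixed x gives v²t² + 2Dt − x² = 0, so t = (√(D² + v²x²) − D)/v².
√(D² + v²x²) = √(0.0449² + 0.464² × 6.04²) = 2.803; v² = 0.215296.
t = (2.803 − 0.0449)/0.215296 = 12.8 days (vs. the pure-advection estimate x/v = 13.0 d).

12.8 days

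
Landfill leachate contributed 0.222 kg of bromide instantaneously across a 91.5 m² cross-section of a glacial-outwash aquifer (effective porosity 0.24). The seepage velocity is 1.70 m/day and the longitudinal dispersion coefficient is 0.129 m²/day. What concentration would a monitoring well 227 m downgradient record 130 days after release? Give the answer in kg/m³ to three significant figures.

For an instantaneous plane source, C(x,t) = M/(n_e·A·√(4πDt)) · exp(−(x−vt)²/(4Dt)), with n_e·A the pore (flow) area.
Plume center vt = 1.70 × 130 = 221 m, so the well at 227 m is 6 m downgradient of the peak.
√(4πDt) = 14.52 m, giving peak height M/(n_e·A·√(4πDt)) = 0.222/(0.24 × 91.5 × 14.52) = 0.0006962 kg/m³.
(x−vt)²/(4Dt) = (6)²/(4 × 0.129 × 130) = 0.5367; exp(−0.5367) = 0.5847.
C = 0.0006962 × 0.5847 = 0.000407 kg/m³.

0.000407 kg/m³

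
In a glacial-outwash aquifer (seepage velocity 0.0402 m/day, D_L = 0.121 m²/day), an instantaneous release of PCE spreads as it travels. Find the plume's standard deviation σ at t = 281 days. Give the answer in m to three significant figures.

8.25 m

Dispersive spreading gives a Gaussian with σ² = 2Dt; advection only shifts the center.
σ = √(2 × 0.121 × 281) = 8.25 m.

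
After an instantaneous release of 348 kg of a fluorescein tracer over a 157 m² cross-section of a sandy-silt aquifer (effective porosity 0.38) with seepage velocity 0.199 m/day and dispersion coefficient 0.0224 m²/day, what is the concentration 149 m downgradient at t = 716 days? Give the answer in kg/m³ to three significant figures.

For an instantaneous plane source, C(x,t) = M/(n_e·A·√(4πDt)) · exp(−(x−vt)²/(4Dt)), with n_e·A the pore (flow) area.
Plume center vt = 0.199 × 716 = 142.484 m, so the well at 149 m is 6.516 m downgradient of the peak.
√(4πDt) = 14.20 m, giving peak height M/(n_e·A·√(4πDt)) = 348/(0.38 × 157 × 14.20) = 0.4108 kg/m³.
(x−vt)²/(4Dt) = (6.516)²/(4 × 0.0224 × 716) = 0.6618; exp(−0.6618) = 0.5159.
C = 0.4108 × 0.5159 = 0.212 kg/m³.

0.212 kg/m³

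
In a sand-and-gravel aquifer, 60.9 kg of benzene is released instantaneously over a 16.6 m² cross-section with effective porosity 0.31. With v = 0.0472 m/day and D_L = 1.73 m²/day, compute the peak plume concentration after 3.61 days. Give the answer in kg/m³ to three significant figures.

1.34 kg/m³

The peak of an instantaneous 1D plume sits at x = vt; there the Gaussian factor is 1 and C_max = M/(n_e·A·√(4πDt)), where n_e·A is the pore area the mass is dissolved in.
√(4πDt) = √(4π × 1.73 × 3.61) = 8.859 m, so C_max = 60.9/(0.31 × 16.6 × 8.859) = 1.34 kg/m³.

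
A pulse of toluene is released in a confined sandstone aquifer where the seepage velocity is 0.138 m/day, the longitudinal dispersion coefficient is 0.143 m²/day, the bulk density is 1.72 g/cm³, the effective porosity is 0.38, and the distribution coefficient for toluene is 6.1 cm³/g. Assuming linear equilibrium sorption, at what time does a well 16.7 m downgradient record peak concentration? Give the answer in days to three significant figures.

Retardation factor R = 1 + ρ_b·K_d/n = 1 + 1.72 × 6.1/0.38 = 28.61.
Sorption retards both mechanisms: v_R = v/R = 0.004823 m/day, D_R = D/R = 0.004998 m²/day.
Peak time from v_R²t² + 2D_R t − x² = 0: t = (√(D_R² + v_R²x²) − D_R)/v_R².
√(D_R² + v_R²x²) = √(0.004998² + 0.004823² × 16.7²) = 0.08070; v_R² = 2.326e-05.
t = (0.08070 − 0.004998)/2.326e-05 = 3250 days.

3250 days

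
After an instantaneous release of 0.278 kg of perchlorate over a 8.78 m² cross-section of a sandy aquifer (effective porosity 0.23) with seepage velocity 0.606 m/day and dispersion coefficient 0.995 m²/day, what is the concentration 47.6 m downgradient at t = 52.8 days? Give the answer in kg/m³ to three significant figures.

0.00168 kg/m³

For an instantaneous plane source, C(x,t) = M/(n_e·A·√(4πDt)) · exp(−(x−vt)²/(4Dt)), with n_e·A the pore (flow) area.
Plume center vt = 0.606 × 52.8 = 31.9968 m, so the well at 47.6 m is 15.6032 m downgradient of the peak.
√(4πDt) = 25.69 m, giving peak height M/(n_e·A·√(4πDt)) = 0.278/(0.23 × 8.78 × 25.69) = 0.005359 kg/m³.
(x−vt)²/(4Dt) = (15.6032)²/(4 × 0.995 × 52.8) = 1.159; exp(−1.159) = 0.3138.
C = 0.005359 × 0.3138 = 0.00168 kg/m³.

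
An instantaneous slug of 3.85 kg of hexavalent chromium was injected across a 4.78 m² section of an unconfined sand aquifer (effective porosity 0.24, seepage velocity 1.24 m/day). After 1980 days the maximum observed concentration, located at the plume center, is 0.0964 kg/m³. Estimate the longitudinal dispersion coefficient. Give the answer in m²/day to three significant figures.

At the plume center C_max = M/(n_e·A·√(4πDt)), so D = M²/(4πt·(n_e·A·C_max)²).
n_e·A·C_max = 0.24 × 4.78 × 0.0964 = 0.1106 kg/m.
D = 3.85²/(4π × 1980 × 0.1106²) = 0.0487 m²/day.

0.0487 m²/day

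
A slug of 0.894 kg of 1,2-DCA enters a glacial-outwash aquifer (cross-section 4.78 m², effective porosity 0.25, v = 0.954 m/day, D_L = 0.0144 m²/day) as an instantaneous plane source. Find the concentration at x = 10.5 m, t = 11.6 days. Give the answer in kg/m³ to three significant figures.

For an instantaneous plane source, C(x,t) = M/(n_e·A·√(4πDt)) · exp(−(x−vt)²/(4Dt)), with n_e·A the pore (flow) area.
Plume center vt = 0.954 × 11.6 = 11.0664 m, so the well at 10.5 m is 0.5664 m upgradient of the peak.
√(4πDt) = 1.449 m, giving peak height M/(n_e·A·√(4πDt)) = 0.894/(0.25 × 4.78 × 1.449) = 0.5163 kg/m³.
(x−vt)²/(4Dt) = (-0.5664)²/(4 × 0.0144 × 11.6) = 0.4801; exp(−0.4801) = 0.6187.
C = 0.5163 × 0.6187 = 0.319 kg/m³.

0.319 kg/m³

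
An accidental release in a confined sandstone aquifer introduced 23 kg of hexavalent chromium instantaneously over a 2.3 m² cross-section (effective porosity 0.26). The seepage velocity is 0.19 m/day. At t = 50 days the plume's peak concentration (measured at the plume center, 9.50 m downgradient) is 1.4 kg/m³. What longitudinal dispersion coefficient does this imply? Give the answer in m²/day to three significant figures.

1.20 m²/day

At the plume center C_max = M/(n_e·A·√(4πDt)), so D = M²/(4πt·(n_e·A·C_max)²).
n_e·A·C_max = 0.26 × 2.3 × 1.4 = 0.8372 kg/m.
D = 23²/(4π × 50 × 0.8372²) = 1.20 m²/day.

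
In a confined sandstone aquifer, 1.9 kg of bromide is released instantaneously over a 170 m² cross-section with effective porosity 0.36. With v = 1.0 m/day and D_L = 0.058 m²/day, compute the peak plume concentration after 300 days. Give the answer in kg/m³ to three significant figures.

The peak of an instantaneous 1D plume sits at x = vt; there the Gaussian factor is 1 and C_max = M/(n_e·A·√(4πDt)), where n_e·A is the pore area the mass is dissolved in.
√(4πDt) = √(4π × 0.058 × 300) = 14.79 m, so C_max = 1.9/(0.36 × 170 × 14.79) = 0.00210 kg/m³.

0.00210 kg/m³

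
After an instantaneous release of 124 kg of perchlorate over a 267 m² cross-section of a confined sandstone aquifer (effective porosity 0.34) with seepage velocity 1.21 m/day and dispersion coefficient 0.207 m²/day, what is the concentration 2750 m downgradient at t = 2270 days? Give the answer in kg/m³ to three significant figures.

For an instantaneous plane source, C(x,t) = M/(n_e·A·√(4πDt)) · exp(−(x−vt)²/(4Dt)), with n_e·A the pore (flow) area.
Plume center vt = 1.21 × 2270 = 2746.7 m, so the well at 2750 m is 3.3 m downgradient of the peak.
√(4πDt) = 76.84 m, giving peak height M/(n_e·A·√(4πDt)) = 124/(0.34 × 267 × 76.84) = 0.01778 kg/m³.
(x−vt)²/(4Dt) = (3.3)²/(4 × 0.207 × 2270) = 0.005794; exp(−0.005794) = 0.9942.
C = 0.01778 × 0.9942 = 0.0177 kg/m³.

0.0177 kg/m³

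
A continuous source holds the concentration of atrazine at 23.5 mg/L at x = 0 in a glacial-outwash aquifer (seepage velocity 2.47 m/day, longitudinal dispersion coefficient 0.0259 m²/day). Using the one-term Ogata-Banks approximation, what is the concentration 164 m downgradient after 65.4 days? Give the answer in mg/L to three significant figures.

For a continuous step input, C/C₀ ≈ ½·erfc((x−vt)/(2√(Dt))).
vt = 2.47 × 65.4 = 161.538 m and 2√(Dt) = 2√(0.0259 × 65.4) = 2.603 m.
Argument (x−vt)/(2√(Dt)) = (164 − 161.538)/2.603 = 0.9458; ½·erfc(0.9458) = 0.09052.
C = 23.5 × 0.09052 = 2.13 mg/L.

2.13 mg/L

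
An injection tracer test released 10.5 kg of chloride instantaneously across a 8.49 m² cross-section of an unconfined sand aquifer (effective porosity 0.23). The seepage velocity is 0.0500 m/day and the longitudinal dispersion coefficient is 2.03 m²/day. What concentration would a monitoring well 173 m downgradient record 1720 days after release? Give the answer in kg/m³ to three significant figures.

0.0149 kg/m³

For an instantaneous plane source, C(x,t) = M/(n_e·A·√(4πDt)) · exp(−(x−vt)²/(4Dt)), with n_e·A the pore (flow) area.
Plume center vt = 0.0500 × 1720 = 86 m, so the well at 173 m is 87 m downgradient of the peak.
√(4πDt) = 209.5 m, giving peak height M/(n_e·A·√(4πDt)) = 10.5/(0.23 × 8.49 × 209.5) = 0.02567 kg/m³.
(x−vt)²/(4Dt) = (87)²/(4 × 2.03 × 1720) = 0.5419; exp(−0.5419) = 0.5816.
C = 0.02567 × 0.5816 = 0.0149 kg/m³.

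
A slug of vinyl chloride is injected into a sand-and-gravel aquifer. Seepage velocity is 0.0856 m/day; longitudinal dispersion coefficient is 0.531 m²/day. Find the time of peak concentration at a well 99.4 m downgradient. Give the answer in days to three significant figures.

1090 days

For the 1D instantaneous-source solution, setting ∂C/∂t = 0 at fixed x gives v²t² + 2Dt − x² = 0, so t = (√(D² + v²x²) − D)/v².
√(D² + v²x²) = √(0.531² + 0.0856² × 99.4²) = 8.525; v² = 0.00732736.
t = (8.525 − 0.531)/0.00732736 = 1090 days (vs. the pure-advection estimate x/v = 1160 d).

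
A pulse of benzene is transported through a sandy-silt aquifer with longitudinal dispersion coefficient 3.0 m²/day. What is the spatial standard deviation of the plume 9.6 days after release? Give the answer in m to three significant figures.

Dispersive spreading gives a Gaussian with σ² = 2Dt; advection only shifts the center.
σ = √(2 × 3.0 × 9.6) = 7.59 m.

7.59 m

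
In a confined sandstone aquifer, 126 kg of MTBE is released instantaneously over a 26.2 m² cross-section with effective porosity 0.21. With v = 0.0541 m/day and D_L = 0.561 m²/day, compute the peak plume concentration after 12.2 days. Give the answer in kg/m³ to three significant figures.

The peak of an instantaneous 1D plume sits at x = vt; there the Gaussian factor is 1 and C_max = M/(n_e·A·√(4πDt)), where n_e·A is the pore area the mass is dissolved in.
√(4πDt) = √(4π × 0.561 × 12.2) = 9.274 m, so C_max = 126/(0.21 × 26.2 × 9.274) = 2.47 kg/m³.

2.47 kg/m³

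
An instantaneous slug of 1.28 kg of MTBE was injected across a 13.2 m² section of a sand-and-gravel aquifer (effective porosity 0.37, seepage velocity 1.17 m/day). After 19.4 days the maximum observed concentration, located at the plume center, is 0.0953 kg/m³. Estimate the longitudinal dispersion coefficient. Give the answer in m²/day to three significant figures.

0.0310 m²/day

At the plume center C_max = M/(n_e·A·√(4πDt)), so D = M²/(4πt·(n_e·A·C_max)²).
n_e·A·C_max = 0.37 × 13.2 × 0.0953 = 0.4654 kg/m.
D = 1.28²/(4π × 19.4 × 0.4654²) = 0.0310 m²/day.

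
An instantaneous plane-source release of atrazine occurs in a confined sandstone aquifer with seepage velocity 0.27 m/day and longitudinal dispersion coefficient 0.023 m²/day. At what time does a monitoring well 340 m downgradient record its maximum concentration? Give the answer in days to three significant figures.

1260 days

For the 1D instantaneous-source solution, setting ∂C/∂t = 0 at fixed x gives v²t² + 2Dt − x² = 0, so t = (√(D² + v²x²) − D)/v².
√(D² + v²x²) = √(0.023² + 0.27² × 340²) = 91.80; v² = 0.0729.
t = (91.80 − 0.023)/0.0729 = 1260 days (vs. the pure-advection estimate x/v = 1260 d).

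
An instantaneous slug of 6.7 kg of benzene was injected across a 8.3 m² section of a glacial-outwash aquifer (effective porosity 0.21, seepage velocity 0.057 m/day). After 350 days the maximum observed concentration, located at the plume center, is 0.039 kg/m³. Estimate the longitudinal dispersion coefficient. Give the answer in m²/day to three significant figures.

At the plume center C_max = M/(n_e·A·√(4πDt)), so D = M²/(4πt·(n_e·A·C_max)²).
n_e·A·C_max = 0.21 × 8.3 × 0.039 = 0.06798 kg/m.
D = 6.7²/(4π × 350 × 0.06798²) = 2.21 m²/day.

2.21 m²/day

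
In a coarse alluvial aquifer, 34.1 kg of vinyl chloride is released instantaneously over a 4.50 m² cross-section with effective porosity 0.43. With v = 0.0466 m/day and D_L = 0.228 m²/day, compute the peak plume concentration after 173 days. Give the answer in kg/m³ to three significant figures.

0.792 kg/m³

The peak of an instantaneous 1D plume sits at x = vt; there the Gaussian factor is 1 and C_max = M/(n_e·A·√(4πDt)), where n_e·A is the pore area the mass is dissolved in.
√(4πDt) = √(4π × 0.228 × 173) = 22.26 m, so C_max = 34.1/(0.43 × 4.50 × 22.26) = 0.792 kg/m³.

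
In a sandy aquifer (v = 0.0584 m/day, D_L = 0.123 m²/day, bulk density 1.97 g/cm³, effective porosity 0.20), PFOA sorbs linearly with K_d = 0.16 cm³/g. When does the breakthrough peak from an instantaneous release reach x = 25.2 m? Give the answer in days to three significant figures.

1020 days

Retardation factor R = 1 + ρ_b·K_d/n = 1 + 1.97 × 0.16/0.20 = 2.576.
Sorption retards both mechanisms: v_R = v/R = 0.02267 m/day, D_R = D/R = 0.04775 m²/day.
Peak time from v_R²t² + 2D_R t − x² = 0: t = (√(D_R² + v_R²x²) − D_R)/v_R².
√(D_R² + v_R²x²) = √(0.04775² + 0.02267² × 25.2²) = 0.5733; v_R² = 0.0005139.
t = (0.5733 − 0.04775)/0.0005139 = 1020 days.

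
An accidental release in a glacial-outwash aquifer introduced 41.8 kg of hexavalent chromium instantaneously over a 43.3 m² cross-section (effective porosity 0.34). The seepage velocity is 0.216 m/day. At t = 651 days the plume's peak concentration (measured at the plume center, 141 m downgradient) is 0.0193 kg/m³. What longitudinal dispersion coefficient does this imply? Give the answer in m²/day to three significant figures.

2.65 m²/day

At the plume center C_max = M/(n_e·A·√(4πDt)), so D = M²/(4πt·(n_e·A·C_max)²).
n_e·A·C_max = 0.34 × 43.3 × 0.0193 = 0.2841 kg/m.
D = 41.8²/(4π × 651 × 0.2841²) = 2.65 m²/day.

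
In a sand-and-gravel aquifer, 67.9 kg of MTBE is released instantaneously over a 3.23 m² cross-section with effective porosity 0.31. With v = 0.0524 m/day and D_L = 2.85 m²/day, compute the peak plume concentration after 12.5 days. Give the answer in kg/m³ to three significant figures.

3.20 kg/m³

The peak of an instantaneous 1D plume sits at x = vt; there the Gaussian factor is 1 and C_max = M/(n_e·A·√(4πDt)), where n_e·A is the pore area the mass is dissolved in.
√(4πDt) = √(4π × 2.85 × 12.5) = 21.16 m, so C_max = 67.9/(0.31 × 3.23 × 21.16) = 3.20 kg/m³.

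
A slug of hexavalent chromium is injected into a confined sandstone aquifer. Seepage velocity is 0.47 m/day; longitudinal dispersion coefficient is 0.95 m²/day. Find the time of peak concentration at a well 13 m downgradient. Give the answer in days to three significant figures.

For the 1D instantaneous-source solution, setting ∂C/∂t = 0 at fixed x gives v²t² + 2Dt − x² = 0, so t = (√(D² + v²x²) − D)/v².
√(D² + v²x²) = √(0.95² + 0.47² × 13²) = 6.183; v² = 0.2209.
t = (6.183 − 0.95)/0.2209 = 23.7 days (vs. the pure-advection estimate x/v = 27.7 d).

23.7 days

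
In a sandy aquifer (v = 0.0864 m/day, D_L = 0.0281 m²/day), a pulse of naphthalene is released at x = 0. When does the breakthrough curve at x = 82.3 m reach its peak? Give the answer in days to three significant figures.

For the 1D instantaneous-source solution, setting ∂C/∂t = 0 at fixed x gives v²t² + 2Dt − x² = 0, so t = (√(D² + v²x²) − D)/v².
√(D² + v²x²) = √(0.0281² + 0.0864² × 82.3²) = 7.111; v² = 0.00746496.
t = (7.111 − 0.0281)/0.00746496 = 949 days (vs. the pure-advection estimate x/v = 953 d).

949 days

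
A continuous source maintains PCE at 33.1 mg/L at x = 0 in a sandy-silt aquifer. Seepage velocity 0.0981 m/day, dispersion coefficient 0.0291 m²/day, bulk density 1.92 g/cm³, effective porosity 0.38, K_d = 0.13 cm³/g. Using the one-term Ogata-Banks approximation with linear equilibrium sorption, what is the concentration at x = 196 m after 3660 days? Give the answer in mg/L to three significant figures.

Retardation factor R = 1 + ρ_b·K_d/n = 1 + 1.92 × 0.13/0.38 = 1.657.
Sorption retards both mechanisms: v_R = v/R = 0.05920 m/day, D_R = D/R = 0.01756 m²/day.
v_R·t = 0.05920 × 3660 = 216.672 m; 2√(D_R t) = 16.03 m; argument = (196 − 216.672)/16.03 = -1.290.
C = C₀ × ½·erfc(-1.290) = 33.1 × 0.9659 = 32.0 mg/L.

32.0 mg/L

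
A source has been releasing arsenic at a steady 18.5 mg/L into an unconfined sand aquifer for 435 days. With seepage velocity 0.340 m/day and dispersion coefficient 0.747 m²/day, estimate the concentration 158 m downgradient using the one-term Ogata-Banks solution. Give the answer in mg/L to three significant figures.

6.40 mg/L

For a continuous step input, C/C₀ ≈ ½·erfc((x−vt)/(2√(Dt))).
vt = 0.340 × 435 = 147.9 m and 2√(Dt) = 2√(0.747 × 435) = 36.05 m.
Argument (x−vt)/(2√(Dt)) = (158 − 147.9)/36.05 = 0.2802; ½·erfc(0.2802) = 0.3460.
C = 18.5 × 0.3460 = 6.40 mg/L.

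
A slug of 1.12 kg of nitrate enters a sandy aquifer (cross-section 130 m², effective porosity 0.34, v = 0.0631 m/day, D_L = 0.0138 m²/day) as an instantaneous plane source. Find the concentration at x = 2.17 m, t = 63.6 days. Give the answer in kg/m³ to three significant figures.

0.00290 kg/m³

For an instantaneous plane source, C(x,t) = M/(n_e·A·√(4πDt)) · exp(−(x−vt)²/(4Dt)), with n_e·A the pore (flow) area.
Plume center vt = 0.0631 × 63.6 = 4.01316 m, so the well at 2.17 m is 1.84316 m upgradient of the peak.
√(4πDt) = 3.321 m, giving peak height M/(n_e·A·√(4πDt)) = 1.12/(0.34 × 130 × 3.321) = 0.007630 kg/m³.
(x−vt)²/(4Dt) = (-1.84316)²/(4 × 0.0138 × 63.6) = 0.9677; exp(−0.9677) = 0.3800.
C = 0.007630 × 0.3800 = 0.00290 kg/m³.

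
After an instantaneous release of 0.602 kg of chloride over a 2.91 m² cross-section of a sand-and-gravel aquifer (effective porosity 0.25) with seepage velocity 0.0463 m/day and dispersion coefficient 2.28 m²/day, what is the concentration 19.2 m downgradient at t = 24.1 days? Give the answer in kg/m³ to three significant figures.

For an instantaneous plane source, C(x,t) = M/(n_e·A·√(4πDt)) · exp(−(x−vt)²/(4Dt)), with n_e·A the pore (flow) area.
Plume center vt = 0.0463 × 24.1 = 1.11583 m, so the well at 19.2 m is 18.08417 m downgradient of the peak.
√(4πDt) = 26.28 m, giving peak height M/(n_e·A·√(4πDt)) = 0.602/(0.25 × 2.91 × 26.28) = 0.03149 kg/m³.
(x−vt)²/(4Dt) = (18.08417)²/(4 × 2.28 × 24.1) = 1.488; exp(−1.488) = 0.2258.
C = 0.03149 × 0.2258 = 0.00711 kg/m³.

0.00711 kg/m³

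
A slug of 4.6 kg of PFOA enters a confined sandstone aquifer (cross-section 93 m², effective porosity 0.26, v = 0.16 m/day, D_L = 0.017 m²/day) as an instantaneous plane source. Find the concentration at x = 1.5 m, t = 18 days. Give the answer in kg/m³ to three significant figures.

0.0205 kg/m³

For an instantaneous plane source, C(x,t) = M/(n_e·A·√(4πDt)) · exp(−(x−vt)²/(4Dt)), with n_e·A the pore (flow) area.
Plume center vt = 0.16 × 18 = 2.88 m, so the well at 1.5 m is 1.38 m upgradient of the peak.
√(4πDt) = 1.961 m, giving peak height M/(n_e·A·√(4πDt)) = 4.6/(0.26 × 93 × 1.961) = 0.09701 kg/m³.
(x−vt)²/(4Dt) = (-1.38)²/(4 × 0.017 × 18) = 1.556; exp(−1.556) = 0.2110.
C = 0.09701 × 0.2110 = 0.0205 kg/m³.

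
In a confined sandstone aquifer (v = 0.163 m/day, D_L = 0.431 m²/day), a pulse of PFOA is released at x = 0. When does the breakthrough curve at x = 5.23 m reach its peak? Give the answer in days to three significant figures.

For the 1D instantaneous-source solution, setting ∂C/∂t = 0 at fixed x gives v²t² + 2Dt − x² = 0, so t = (√(D² + v²x²) − D)/v².
√(D² + v²x²) = √(0.431² + 0.163² × 5.23²) = 0.9552; v² = 0.026569.
t = (0.9552 − 0.431)/0.026569 = 19.7 days (vs. the pure-advection estimate x/v = 32.1 d).

19.7 days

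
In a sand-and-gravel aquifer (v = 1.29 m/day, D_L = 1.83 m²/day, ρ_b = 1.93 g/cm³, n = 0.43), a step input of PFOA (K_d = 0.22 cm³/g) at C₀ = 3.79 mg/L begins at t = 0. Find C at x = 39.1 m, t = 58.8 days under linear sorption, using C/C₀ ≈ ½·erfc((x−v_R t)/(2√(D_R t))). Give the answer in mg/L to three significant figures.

1.76 mg/L

Retardation factor R = 1 + ρ_b·K_d/n = 1 + 1.93 × 0.22/0.43 = 1.987.
Sorption retards both mechanisms: v_R = v/R = 0.6492 m/day, D_R = D/R = 0.9210 m²/day.
v_R·t = 0.6492 × 58.8 = 38.17296 m; 2√(D_R t) = 14.72 m; argument = (39.1 − 38.17296)/14.72 = 0.06298.
C = C₀ × ½·erfc(0.06298) = 3.79 × 0.4645 = 1.76 mg/L.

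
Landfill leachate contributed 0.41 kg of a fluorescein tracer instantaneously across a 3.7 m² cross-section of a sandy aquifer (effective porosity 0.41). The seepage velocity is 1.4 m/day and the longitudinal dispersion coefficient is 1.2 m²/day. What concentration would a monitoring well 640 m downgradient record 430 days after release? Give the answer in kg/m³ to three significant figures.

For an instantaneous plane source, C(x,t) = M/(n_e·A·√(4πDt)) · exp(−(x−vt)²/(4Dt)), with n_e·A the pore (flow) area.
Plume center vt = 1.4 × 430 = 602 m, so the well at 640 m is 38 m downgradient of the peak.
√(4πDt) = 80.52 m, giving peak height M/(n_e·A·√(4πDt)) = 0.41/(0.41 × 3.7 × 80.52) = 0.003357 kg/m³.
(x−vt)²/(4Dt) = (38)²/(4 × 1.2 × 430) = 0.6996; exp(−0.6996) = 0.4968.
C = 0.003357 × 0.4968 = 0.00167 kg/m³.

0.00167 kg/m³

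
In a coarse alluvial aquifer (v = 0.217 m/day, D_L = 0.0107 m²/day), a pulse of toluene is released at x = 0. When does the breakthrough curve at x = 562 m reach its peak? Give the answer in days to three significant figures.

For the 1D instantaneous-source solution, setting ∂C/∂t = 0 at fixed x gives v²t² + 2Dt − x² = 0, so t = (√(D² + v²x²) − D)/v².
√(D² + v²x²) = √(0.0107² + 0.217² × 562²) = 122.0; v² = 0.047089.
t = (122.0 − 0.0107)/0.047089 = 2590 days (vs. the pure-advection estimate x/v = 2590 d).

2590 days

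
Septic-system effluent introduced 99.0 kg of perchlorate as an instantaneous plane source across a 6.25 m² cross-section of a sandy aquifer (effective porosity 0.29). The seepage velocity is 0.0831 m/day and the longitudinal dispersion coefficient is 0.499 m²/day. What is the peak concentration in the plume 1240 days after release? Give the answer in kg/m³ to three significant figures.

The peak of an instantaneous 1D plume sits at x = vt; there the Gaussian factor is 1 and C_max = M/(n_e·A·√(4πDt)), where n_e·A is the pore area the mass is dissolved in.
√(4πDt) = √(4π × 0.499 × 1240) = 88.18 m, so C_max = 99.0/(0.29 × 6.25 × 88.18) = 0.619 kg/m³.

0.619 kg/m³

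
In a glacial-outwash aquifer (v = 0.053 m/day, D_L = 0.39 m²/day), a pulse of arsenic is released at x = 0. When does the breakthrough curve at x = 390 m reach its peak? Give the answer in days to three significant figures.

7220 days

For the 1D instantaneous-source solution, setting ∂C/∂t = 0 at fixed x gives v²t² + 2Dt − x² = 0, so t = (√(D² + v²x²) − D)/v².
√(D² + v²x²) = √(0.39² + 0.053² × 390²) = 20.67; v² = 0.002809.
t = (20.67 − 0.39)/0.002809 = 7220 days (vs. the pure-advection estimate x/v = 7360 d).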